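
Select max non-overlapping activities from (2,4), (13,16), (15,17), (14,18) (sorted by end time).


Greedy: pick earliest-ending, then skip overlaps.
Selected (2 activities): [(2, 4), (13, 16)]


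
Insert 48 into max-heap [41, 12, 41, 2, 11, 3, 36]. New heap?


Append 48: [41, 12, 41, 2, 11, 3, 36, 48]
Bubble up: swap idx 7(48) with idx 3(2); swap idx 3(48) with idx 1(12); swap idx 1(48) with idx 0(41)
Result: [48, 41, 41, 12, 11, 3, 36, 2]


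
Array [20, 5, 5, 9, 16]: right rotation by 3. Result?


Right rotate by 3: [5, 9, 16, 20, 5]


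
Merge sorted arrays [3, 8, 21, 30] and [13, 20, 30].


Compare heads, take smaller each step.
Merged: [3, 8, 13, 20, 21, 30, 30]


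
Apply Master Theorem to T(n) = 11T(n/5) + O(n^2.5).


a=11, b=5, c=2.5. log_5(11)=1.490 < c=2.5. Case 3: O(n^c) = O(n^2.500)
Complexity: O(n^2.500)


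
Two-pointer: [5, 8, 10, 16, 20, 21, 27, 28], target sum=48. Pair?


Two pointers: lo=0, hi=7
Found pair: (20, 28) summing to 48


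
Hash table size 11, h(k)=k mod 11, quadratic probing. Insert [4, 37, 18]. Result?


Insertions: 4->slot 4; 37->slot 5; 18->slot 7
Table: [None, None, None, None, 4, 37, None, 18, None, None, None]


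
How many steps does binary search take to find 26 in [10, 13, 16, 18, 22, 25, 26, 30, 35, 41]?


Search for 26:
[0,9] mid=4 arr[4]=22
[5,9] mid=7 arr[7]=30
[5,6] mid=5 arr[5]=25
[6,6] mid=6 arr[6]=26
Total: 4 comparisons


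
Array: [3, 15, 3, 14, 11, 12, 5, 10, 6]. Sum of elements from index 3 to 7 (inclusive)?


Prefix sums: [0, 3, 18, 21, 35, 46, 58, 63, 73, 79]
Sum[3..7] = prefix[8] - prefix[3] = 73 - 21 = 52


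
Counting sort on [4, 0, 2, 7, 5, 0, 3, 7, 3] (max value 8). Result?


Count array: [2, 0, 1, 2, 1, 1, 0, 2, 0]
Reconstruct: [0, 0, 2, 3, 3, 4, 5, 7, 7]


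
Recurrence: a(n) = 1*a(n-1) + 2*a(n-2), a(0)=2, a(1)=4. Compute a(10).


Build bottom-up:
...a(8)=512, a(9)=1024, a(10)=1*1024+2*512=2048


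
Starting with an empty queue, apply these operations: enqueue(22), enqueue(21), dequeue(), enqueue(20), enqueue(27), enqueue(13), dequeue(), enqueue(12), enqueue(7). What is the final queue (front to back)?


enqueue(22) -> [22]
enqueue(21) -> [22, 21]
dequeue() returns 22 -> [21]
enqueue(20) -> [21, 20]
enqueue(27) -> [21, 20, 27]
enqueue(13) -> [21, 20, 27, 13]
dequeue() returns 21 -> [20, 27, 13]
enqueue(12) -> [20, 27, 13, 12]
enqueue(7) -> [20, 27, 13, 12, 7]
Final queue (front to back): [20, 27, 13, 12, 7]


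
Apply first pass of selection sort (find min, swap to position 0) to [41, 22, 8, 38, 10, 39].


After one pass: [8, 22, 41, 38, 10, 39]


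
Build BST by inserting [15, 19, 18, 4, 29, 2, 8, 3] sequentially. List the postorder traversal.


Root = 15; build tree by BST insertion.
Postorder traversal: [3, 2, 8, 4, 18, 29, 19, 15]


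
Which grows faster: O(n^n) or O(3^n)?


exponential (base 3) grows slower than n^n
O(3^n) is asymptotically smaller; O(n^n) grows faster


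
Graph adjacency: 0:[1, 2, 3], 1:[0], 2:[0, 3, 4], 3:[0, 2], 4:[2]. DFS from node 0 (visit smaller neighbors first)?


DFS stack-based: start with [0]
Visit order: [0, 1, 2, 3, 4]


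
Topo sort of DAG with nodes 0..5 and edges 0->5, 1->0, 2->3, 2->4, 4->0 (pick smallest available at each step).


Kahn's algorithm, process smallest node first
Order: [1, 2, 3, 4, 0, 5]


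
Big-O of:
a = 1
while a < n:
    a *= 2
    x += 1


Per nesting level: O(log n) = O(log n)
Complexity: O(log n)


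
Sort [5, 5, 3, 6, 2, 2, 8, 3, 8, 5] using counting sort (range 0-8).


Count array: [0, 0, 2, 2, 0, 3, 1, 0, 2]
Reconstruct: [2, 2, 3, 3, 5, 5, 5, 6, 8, 8]


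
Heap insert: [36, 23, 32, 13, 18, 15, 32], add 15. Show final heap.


Append 15: [36, 23, 32, 13, 18, 15, 32, 15]
Bubble up: swap idx 7(15) with idx 3(13)
Result: [36, 23, 32, 15, 18, 15, 32, 13]


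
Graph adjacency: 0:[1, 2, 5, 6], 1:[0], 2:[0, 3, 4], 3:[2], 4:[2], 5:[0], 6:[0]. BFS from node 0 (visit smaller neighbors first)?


BFS queue: start with [0]
Visit order: [0, 1, 2, 5, 6, 3, 4]


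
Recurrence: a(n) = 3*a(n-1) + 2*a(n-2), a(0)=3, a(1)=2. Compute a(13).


Build bottom-up:
...a(11)=1045216, a(12)=3722592, a(13)=3*3722592+2*1045216=13258208


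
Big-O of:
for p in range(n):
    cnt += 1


Per nesting level: O(n) = O(n)
Complexity: O(n)


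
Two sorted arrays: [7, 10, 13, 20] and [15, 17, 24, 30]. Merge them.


Compare heads, take smaller each step.
Merged: [7, 10, 13, 15, 17, 20, 24, 30]


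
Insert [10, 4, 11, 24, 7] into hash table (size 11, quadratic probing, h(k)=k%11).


Insertions: 10->slot 10; 4->slot 4; 11->slot 0; 24->slot 2; 7->slot 7
Table: [11, None, 24, None, 4, None, None, 7, None, None, 10]


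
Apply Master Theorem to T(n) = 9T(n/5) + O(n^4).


a=9, b=5, c=4. log_5(9)=1.365 < c=4. Case 3: O(n^c) = O(n^4)
Complexity: O(n^4)


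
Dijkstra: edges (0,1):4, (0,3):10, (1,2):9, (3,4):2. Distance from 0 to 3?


Dijkstra from 0:
Distances: {0: 0, 1: 4, 2: 13, 3: 10, 4: 12}
Shortest distance to 3 = 10, path = [0, 3]


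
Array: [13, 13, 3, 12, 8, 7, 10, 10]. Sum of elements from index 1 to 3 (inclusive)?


Prefix sums: [0, 13, 26, 29, 41, 49, 56, 66, 76]
Sum[1..3] = prefix[4] - prefix[1] = 41 - 13 = 28


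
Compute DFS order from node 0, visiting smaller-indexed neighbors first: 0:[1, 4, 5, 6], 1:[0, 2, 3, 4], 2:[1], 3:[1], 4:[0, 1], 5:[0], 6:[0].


DFS stack-based: start with [0]
Visit order: [0, 1, 2, 3, 4, 5, 6]


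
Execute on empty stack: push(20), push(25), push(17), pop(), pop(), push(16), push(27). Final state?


push(20) -> [20]
push(25) -> [20, 25]
push(17) -> [20, 25, 17]
pop() returns 17 -> [20, 25]
pop() returns 25 -> [20]
push(16) -> [20, 16]
push(27) -> [20, 16, 27]
Final stack (bottom to top): [20, 16, 27]


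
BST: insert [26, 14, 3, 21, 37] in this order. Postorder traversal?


Root = 26; build tree by BST insertion.
Postorder traversal: [3, 21, 14, 37, 26]


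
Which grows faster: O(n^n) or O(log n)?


logarithmic grows slower than n^n
O(log n) is asymptotically smaller; O(n^n) grows faster


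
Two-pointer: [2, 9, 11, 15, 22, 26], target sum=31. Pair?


Two pointers: lo=0, hi=5
Found pair: (9, 22) summing to 31


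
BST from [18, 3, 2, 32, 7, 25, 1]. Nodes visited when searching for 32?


BST root = 18
Search for 32: compare at each node
Path: [18, 32]


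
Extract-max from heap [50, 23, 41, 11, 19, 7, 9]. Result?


Max = 50
Replace root with last, heapify down
Resulting heap: [41, 23, 9, 11, 19, 7]


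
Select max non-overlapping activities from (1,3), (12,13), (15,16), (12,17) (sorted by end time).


Greedy: pick earliest-ending, then skip overlaps.
Selected (3 activities): [(1, 3), (12, 13), (15, 16)]


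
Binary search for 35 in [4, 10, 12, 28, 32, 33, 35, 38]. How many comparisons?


Search for 35:
[0,7] mid=3 arr[3]=28
[4,7] mid=5 arr[5]=33
[6,7] mid=6 arr[6]=35
Total: 3 comparisons


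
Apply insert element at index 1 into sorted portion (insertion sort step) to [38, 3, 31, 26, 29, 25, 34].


After one pass: [3, 38, 31, 26, 29, 25, 34]


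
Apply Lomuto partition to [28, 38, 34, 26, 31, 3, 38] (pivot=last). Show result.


Elements <= 38 go left of pivot.
Result: [28, 38, 34, 26, 31, 3, 38], pivot at index 6


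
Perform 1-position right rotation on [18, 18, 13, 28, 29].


Right rotate by 1: [29, 18, 18, 13, 28]


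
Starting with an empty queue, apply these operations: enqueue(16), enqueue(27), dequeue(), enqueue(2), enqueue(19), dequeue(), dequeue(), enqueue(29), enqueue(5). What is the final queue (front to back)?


enqueue(16) -> [16]
enqueue(27) -> [16, 27]
dequeue() returns 16 -> [27]
enqueue(2) -> [27, 2]
enqueue(19) -> [27, 2, 19]
dequeue() returns 27 -> [2, 19]
dequeue() returns 2 -> [19]
enqueue(29) -> [19, 29]
enqueue(5) -> [19, 29, 5]
Final queue (front to back): [19, 29, 5]


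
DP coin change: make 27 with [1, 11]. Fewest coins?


dp[0]=0; dp[i]=1+min(dp[i-c] for c in coins)
...dp[22]=2, dp[23]=3, dp[24]=4, dp[25]=5, dp[26]=6, dp[27]=7
Minimum coins for 27 = 7


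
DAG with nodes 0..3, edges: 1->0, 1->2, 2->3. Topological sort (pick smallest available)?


Kahn's algorithm, process smallest node first
Order: [1, 0, 2, 3]


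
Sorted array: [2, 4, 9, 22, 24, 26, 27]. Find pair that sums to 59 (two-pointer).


Two pointers: lo=0, hi=6
No pair sums to 59


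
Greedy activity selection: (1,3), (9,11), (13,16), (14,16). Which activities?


Greedy: pick earliest-ending, then skip overlaps.
Selected (3 activities): [(1, 3), (9, 11), (13, 16)]


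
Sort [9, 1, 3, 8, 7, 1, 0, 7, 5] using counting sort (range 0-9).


Count array: [1, 2, 0, 1, 0, 1, 0, 2, 1, 1]
Reconstruct: [0, 1, 1, 3, 5, 7, 7, 8, 9]


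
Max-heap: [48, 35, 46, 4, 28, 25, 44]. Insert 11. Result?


Append 11: [48, 35, 46, 4, 28, 25, 44, 11]
Bubble up: swap idx 7(11) with idx 3(4)
Result: [48, 35, 46, 11, 28, 25, 44, 4]


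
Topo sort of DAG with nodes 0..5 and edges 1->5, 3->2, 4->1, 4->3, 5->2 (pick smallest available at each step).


Kahn's algorithm, process smallest node first
Order: [0, 4, 1, 3, 5, 2]


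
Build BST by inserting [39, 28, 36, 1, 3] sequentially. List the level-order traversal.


Root = 39; build tree by BST insertion.
Level-Order traversal: [39, 28, 1, 36, 3]


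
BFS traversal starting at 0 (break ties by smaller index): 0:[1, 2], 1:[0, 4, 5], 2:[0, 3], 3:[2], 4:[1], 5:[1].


BFS queue: start with [0]
Visit order: [0, 1, 2, 4, 5, 3]


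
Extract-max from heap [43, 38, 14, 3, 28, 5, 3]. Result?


Max = 43
Replace root with last, heapify down
Resulting heap: [38, 28, 14, 3, 3, 5]


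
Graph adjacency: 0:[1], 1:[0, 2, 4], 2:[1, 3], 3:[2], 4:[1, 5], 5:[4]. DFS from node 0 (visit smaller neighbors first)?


DFS stack-based: start with [0]
Visit order: [0, 1, 2, 3, 4, 5]


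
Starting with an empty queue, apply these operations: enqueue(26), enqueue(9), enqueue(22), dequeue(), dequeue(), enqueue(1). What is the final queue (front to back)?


enqueue(26) -> [26]
enqueue(9) -> [26, 9]
enqueue(22) -> [26, 9, 22]
dequeue() returns 26 -> [9, 22]
dequeue() returns 9 -> [22]
enqueue(1) -> [22, 1]
Final queue (front to back): [22, 1]


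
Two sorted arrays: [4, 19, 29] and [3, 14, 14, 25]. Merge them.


Compare heads, take smaller each step.
Merged: [3, 4, 14, 14, 19, 25, 29]


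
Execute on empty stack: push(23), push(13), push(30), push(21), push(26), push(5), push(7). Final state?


push(23) -> [23]
push(13) -> [23, 13]
push(30) -> [23, 13, 30]
push(21) -> [23, 13, 30, 21]
push(26) -> [23, 13, 30, 21, 26]
push(5) -> [23, 13, 30, 21, 26, 5]
push(7) -> [23, 13, 30, 21, 26, 5, 7]
Final stack (bottom to top): [23, 13, 30, 21, 26, 5, 7]


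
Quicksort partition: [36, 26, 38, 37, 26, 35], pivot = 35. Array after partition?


Elements <= 35 go left of pivot.
Result: [26, 26, 35, 37, 36, 38], pivot at index 2


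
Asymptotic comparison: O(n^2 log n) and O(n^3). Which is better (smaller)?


n^2 log n grows slower than cubic
O(n^2 log n) is asymptotically smaller; O(n^3) grows faster


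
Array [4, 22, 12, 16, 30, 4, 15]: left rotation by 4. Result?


Left rotate by 4: [30, 4, 15, 4, 22, 12, 16]


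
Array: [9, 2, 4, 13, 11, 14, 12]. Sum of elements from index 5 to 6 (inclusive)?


Prefix sums: [0, 9, 11, 15, 28, 39, 53, 65]
Sum[5..6] = prefix[7] - prefix[5] = 65 - 39 = 26


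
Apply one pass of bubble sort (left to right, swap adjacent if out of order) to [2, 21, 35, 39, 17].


After one pass: [2, 21, 35, 17, 39]


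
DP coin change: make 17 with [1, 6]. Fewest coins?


dp[0]=0; dp[i]=1+min(dp[i-c] for c in coins)
...dp[12]=2, dp[13]=3, dp[14]=4, dp[15]=5, dp[16]=6, dp[17]=7
Minimum coins for 17 = 7


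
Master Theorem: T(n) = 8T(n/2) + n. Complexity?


a=8, b=2, c=1. log_2(8)=3 > c=1. Case 1: O(n^log_b(a)) = O(n^3)
Complexity: O(n^3)


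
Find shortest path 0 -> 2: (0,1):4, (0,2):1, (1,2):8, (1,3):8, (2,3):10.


Dijkstra from 0:
Distances: {0: 0, 1: 4, 2: 1, 3: 11}
Shortest distance to 2 = 1, path = [0, 2]


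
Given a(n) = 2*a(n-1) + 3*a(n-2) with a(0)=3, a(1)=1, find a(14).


Build bottom-up:
...a(12)=531443, a(13)=1594321, a(14)=2*1594321+3*531443=4782971


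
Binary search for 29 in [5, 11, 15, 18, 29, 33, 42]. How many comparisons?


Search for 29:
[0,6] mid=3 arr[3]=18
[4,6] mid=5 arr[5]=33
[4,4] mid=4 arr[4]=29
Total: 3 comparisons


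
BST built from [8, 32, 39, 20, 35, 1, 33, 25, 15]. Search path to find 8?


BST root = 8
Search for 8: compare at each node
Path: [8]


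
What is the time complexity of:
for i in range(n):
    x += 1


Per nesting level: O(n) = O(n)
Complexity: O(n)


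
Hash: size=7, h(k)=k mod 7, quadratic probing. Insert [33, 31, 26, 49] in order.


Insertions: 33->slot 5; 31->slot 3; 26->slot 6; 49->slot 0
Table: [49, None, None, 31, None, 33, 26]


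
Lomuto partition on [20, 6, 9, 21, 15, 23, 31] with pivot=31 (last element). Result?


Elements <= 31 go left of pivot.
Result: [20, 6, 9, 21, 15, 23, 31], pivot at index 6


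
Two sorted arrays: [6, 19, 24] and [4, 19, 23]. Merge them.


Compare heads, take smaller each step.
Merged: [4, 6, 19, 19, 23, 24]


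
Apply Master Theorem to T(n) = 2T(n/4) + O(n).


a=2, b=4, c=1. log_4(2)=0.5 < c=1. Case 3: O(n^c) = O(n)
Complexity: O(n)


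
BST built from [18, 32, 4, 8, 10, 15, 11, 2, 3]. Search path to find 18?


BST root = 18
Search for 18: compare at each node
Path: [18]


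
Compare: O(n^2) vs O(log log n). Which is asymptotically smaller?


double-logarithmic grows slower than quadratic
O(log log n) is asymptotically smaller; O(n^2) grows faster


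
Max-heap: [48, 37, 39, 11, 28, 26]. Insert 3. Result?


Append 3: [48, 37, 39, 11, 28, 26, 3]
Bubble up: no swaps needed
Result: [48, 37, 39, 11, 28, 26, 3]


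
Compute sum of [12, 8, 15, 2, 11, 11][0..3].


Prefix sums: [0, 12, 20, 35, 37, 48, 59]
Sum[0..3] = prefix[4] - prefix[0] = 37 - 0 = 37


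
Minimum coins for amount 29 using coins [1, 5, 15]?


dp[0]=0; dp[i]=1+min(dp[i-c] for c in coins)
...dp[24]=6, dp[25]=3, dp[26]=4, dp[27]=5, dp[28]=6, dp[29]=7
Minimum coins for 29 = 7


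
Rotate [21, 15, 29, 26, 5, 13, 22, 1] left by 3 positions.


Left rotate by 3: [26, 5, 13, 22, 1, 21, 15, 29]


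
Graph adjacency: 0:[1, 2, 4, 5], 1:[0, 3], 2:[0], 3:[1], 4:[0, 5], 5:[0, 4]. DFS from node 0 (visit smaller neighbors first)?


DFS stack-based: start with [0]
Visit order: [0, 1, 3, 2, 4, 5]


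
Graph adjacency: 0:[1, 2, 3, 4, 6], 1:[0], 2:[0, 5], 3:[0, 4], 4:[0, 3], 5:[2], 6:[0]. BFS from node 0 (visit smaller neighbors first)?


BFS queue: start with [0]
Visit order: [0, 1, 2, 3, 4, 6, 5]


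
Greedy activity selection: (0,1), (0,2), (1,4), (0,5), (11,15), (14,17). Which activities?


Greedy: pick earliest-ending, then skip overlaps.
Selected (3 activities): [(0, 1), (1, 4), (11, 15)]


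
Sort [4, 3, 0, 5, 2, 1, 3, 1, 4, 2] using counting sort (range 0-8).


Count array: [1, 2, 2, 2, 2, 1, 0, 0, 0]
Reconstruct: [0, 1, 1, 2, 2, 3, 3, 4, 4, 5]


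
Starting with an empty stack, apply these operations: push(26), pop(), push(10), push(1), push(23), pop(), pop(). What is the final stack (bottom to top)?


push(26) -> [26]
pop() returns 26 -> []
push(10) -> [10]
push(1) -> [10, 1]
push(23) -> [10, 1, 23]
pop() returns 23 -> [10, 1]
pop() returns 1 -> [10]
Final stack (bottom to top): [10]


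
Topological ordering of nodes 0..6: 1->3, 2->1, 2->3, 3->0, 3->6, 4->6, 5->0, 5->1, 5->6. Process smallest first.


Kahn's algorithm, process smallest node first
Order: [2, 4, 5, 1, 3, 0, 6]


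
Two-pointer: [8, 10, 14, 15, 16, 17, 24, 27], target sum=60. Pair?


Two pointers: lo=0, hi=7
No pair sums to 60


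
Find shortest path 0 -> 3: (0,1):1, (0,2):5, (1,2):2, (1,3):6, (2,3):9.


Dijkstra from 0:
Distances: {0: 0, 1: 1, 2: 3, 3: 7}
Shortest distance to 3 = 7, path = [0, 1, 3]


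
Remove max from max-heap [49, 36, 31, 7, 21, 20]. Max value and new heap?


Max = 49
Replace root with last, heapify down
Resulting heap: [36, 21, 31, 7, 20]


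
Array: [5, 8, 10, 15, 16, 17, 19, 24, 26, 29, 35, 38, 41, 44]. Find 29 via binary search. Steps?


Search for 29:
[0,13] mid=6 arr[6]=19
[7,13] mid=10 arr[10]=35
[7,9] mid=8 arr[8]=26
[9,9] mid=9 arr[9]=29
Total: 4 comparisons


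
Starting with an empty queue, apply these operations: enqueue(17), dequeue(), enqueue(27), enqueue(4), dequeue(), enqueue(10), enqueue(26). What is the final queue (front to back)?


enqueue(17) -> [17]
dequeue() returns 17 -> []
enqueue(27) -> [27]
enqueue(4) -> [27, 4]
dequeue() returns 27 -> [4]
enqueue(10) -> [4, 10]
enqueue(26) -> [4, 10, 26]
Final queue (front to back): [4, 10, 26]


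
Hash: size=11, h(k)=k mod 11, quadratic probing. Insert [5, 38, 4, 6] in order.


Insertions: 5->slot 5; 38->slot 6; 4->slot 4; 6->slot 7
Table: [None, None, None, None, 4, 5, 38, 6, None, None, None]


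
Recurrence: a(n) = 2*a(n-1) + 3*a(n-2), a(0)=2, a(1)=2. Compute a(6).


Build bottom-up:
...a(4)=82, a(5)=242, a(6)=2*242+3*82=730


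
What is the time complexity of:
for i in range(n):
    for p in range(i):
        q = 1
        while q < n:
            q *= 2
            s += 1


Per nesting level: O(n) * O(n) [triangular over i] * O(log n) = O(n^2 log n)
Complexity: O(n^2 log n)


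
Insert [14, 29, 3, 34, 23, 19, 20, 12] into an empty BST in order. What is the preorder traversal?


Root = 14; build tree by BST insertion.
Preorder traversal: [14, 3, 12, 29, 23, 19, 20, 34]


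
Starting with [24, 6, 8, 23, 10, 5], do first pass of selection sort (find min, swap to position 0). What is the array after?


After one pass: [5, 6, 8, 23, 10, 24]


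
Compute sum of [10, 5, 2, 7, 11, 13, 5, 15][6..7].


Prefix sums: [0, 10, 15, 17, 24, 35, 48, 53, 68]
Sum[6..7] = prefix[8] - prefix[6] = 68 - 48 = 20


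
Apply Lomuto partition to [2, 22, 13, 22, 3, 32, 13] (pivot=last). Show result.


Elements <= 13 go left of pivot.
Result: [2, 13, 3, 13, 22, 32, 22], pivot at index 3


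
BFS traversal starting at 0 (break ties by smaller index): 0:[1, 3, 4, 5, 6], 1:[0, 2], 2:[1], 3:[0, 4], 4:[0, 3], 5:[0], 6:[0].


BFS queue: start with [0]
Visit order: [0, 1, 3, 4, 5, 6, 2]


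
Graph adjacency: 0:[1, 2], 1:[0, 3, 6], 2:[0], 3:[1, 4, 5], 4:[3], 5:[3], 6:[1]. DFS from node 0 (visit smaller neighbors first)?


DFS stack-based: start with [0]
Visit order: [0, 1, 3, 4, 5, 6, 2]


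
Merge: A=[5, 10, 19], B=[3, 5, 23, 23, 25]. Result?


Compare heads, take smaller each step.
Merged: [3, 5, 5, 10, 19, 23, 23, 25]


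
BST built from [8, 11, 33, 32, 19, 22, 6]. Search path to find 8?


BST root = 8
Search for 8: compare at each node
Path: [8]


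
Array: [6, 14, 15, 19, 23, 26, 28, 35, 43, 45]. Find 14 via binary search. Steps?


Search for 14:
[0,9] mid=4 arr[4]=23
[0,3] mid=1 arr[1]=14
Total: 2 comparisons


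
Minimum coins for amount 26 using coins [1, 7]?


dp[0]=0; dp[i]=1+min(dp[i-c] for c in coins)
...dp[21]=3, dp[22]=4, dp[23]=5, dp[24]=6, dp[25]=7, dp[26]=8
Minimum coins for 26 = 8


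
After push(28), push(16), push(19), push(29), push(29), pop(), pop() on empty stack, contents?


push(28) -> [28]
push(16) -> [28, 16]
push(19) -> [28, 16, 19]
push(29) -> [28, 16, 19, 29]
push(29) -> [28, 16, 19, 29, 29]
pop() returns 29 -> [28, 16, 19, 29]
pop() returns 29 -> [28, 16, 19]
Final stack (bottom to top): [28, 16, 19]


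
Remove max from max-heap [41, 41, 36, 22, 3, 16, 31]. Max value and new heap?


Max = 41
Replace root with last, heapify down
Resulting heap: [41, 31, 36, 22, 3, 16]


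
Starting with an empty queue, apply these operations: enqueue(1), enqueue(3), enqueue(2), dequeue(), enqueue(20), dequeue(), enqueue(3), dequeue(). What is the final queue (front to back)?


enqueue(1) -> [1]
enqueue(3) -> [1, 3]
enqueue(2) -> [1, 3, 2]
dequeue() returns 1 -> [3, 2]
enqueue(20) -> [3, 2, 20]
dequeue() returns 3 -> [2, 20]
enqueue(3) -> [2, 20, 3]
dequeue() returns 2 -> [20, 3]
Final queue (front to back): [20, 3]


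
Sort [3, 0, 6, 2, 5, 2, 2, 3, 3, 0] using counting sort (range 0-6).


Count array: [2, 0, 3, 3, 0, 1, 1]
Reconstruct: [0, 0, 2, 2, 2, 3, 3, 3, 5, 6]


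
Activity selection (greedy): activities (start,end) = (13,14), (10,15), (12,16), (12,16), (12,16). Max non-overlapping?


Greedy: pick earliest-ending, then skip overlaps.
Selected (1 activities): [(13, 14)]


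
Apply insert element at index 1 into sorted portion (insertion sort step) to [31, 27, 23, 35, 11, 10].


After one pass: [27, 31, 23, 35, 11, 10]


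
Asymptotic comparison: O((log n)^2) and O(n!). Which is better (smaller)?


polylogarithmic grows slower than factorial
O((log n)^2) is asymptotically smaller; O(n!) grows faster


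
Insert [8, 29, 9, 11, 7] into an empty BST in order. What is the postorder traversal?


Root = 8; build tree by BST insertion.
Postorder traversal: [7, 11, 9, 29, 8]


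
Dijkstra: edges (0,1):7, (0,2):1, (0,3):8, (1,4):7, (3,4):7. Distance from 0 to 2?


Dijkstra from 0:
Distances: {0: 0, 1: 7, 2: 1, 3: 8, 4: 14}
Shortest distance to 2 = 1, path = [0, 2]


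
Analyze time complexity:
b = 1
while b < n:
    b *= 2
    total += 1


Per nesting level: O(log n) = O(log n)
Complexity: O(log n)


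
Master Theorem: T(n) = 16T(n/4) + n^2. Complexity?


a=16, b=4, c=2. log_4(16)=2 = c=2. Case 2: O(n^c log n) = O(n^2 log n)
Complexity: O(n^2 log n)


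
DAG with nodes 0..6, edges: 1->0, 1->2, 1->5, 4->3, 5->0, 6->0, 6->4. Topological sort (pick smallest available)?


Kahn's algorithm, process smallest node first
Order: [1, 2, 5, 6, 0, 4, 3]


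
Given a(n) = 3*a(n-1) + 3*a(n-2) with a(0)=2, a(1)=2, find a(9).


Build bottom-up:
...a(7)=8802, a(8)=33372, a(9)=3*33372+3*8802=126522


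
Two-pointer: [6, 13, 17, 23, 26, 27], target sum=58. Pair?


Two pointers: lo=0, hi=5
No pair sums to 58


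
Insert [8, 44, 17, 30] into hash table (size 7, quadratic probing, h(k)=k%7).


Insertions: 8->slot 1; 44->slot 2; 17->slot 3; 30->slot 6
Table: [None, 8, 44, 17, None, None, 30]


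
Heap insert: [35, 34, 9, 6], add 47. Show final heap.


Append 47: [35, 34, 9, 6, 47]
Bubble up: swap idx 4(47) with idx 1(34); swap idx 1(47) with idx 0(35)
Result: [47, 35, 9, 6, 34]


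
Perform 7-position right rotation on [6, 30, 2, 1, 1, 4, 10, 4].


Right rotate by 7: [30, 2, 1, 1, 4, 10, 4, 6]


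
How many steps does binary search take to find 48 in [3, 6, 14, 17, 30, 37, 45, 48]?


Search for 48:
[0,7] mid=3 arr[3]=17
[4,7] mid=5 arr[5]=37
[6,7] mid=6 arr[6]=45
[7,7] mid=7 arr[7]=48
Total: 4 comparisons


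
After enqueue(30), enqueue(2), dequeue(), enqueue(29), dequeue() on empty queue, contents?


enqueue(30) -> [30]
enqueue(2) -> [30, 2]
dequeue() returns 30 -> [2]
enqueue(29) -> [2, 29]
dequeue() returns 2 -> [29]
Final queue (front to back): [29]


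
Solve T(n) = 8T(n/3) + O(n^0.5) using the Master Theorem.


a=8, b=3, c=0.5. log_3(8)=1.893 > c=0.5. Case 1: O(n^log_b(a)) = O(n^1.893)
Complexity: O(n^1.893)


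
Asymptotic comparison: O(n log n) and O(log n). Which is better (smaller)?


logarithmic grows slower than linearithmic
O(log n) is asymptotically smaller; O(n log n) grows faster


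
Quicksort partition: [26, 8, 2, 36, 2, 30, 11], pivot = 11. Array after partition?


Elements <= 11 go left of pivot.
Result: [8, 2, 2, 11, 26, 30, 36], pivot at index 3


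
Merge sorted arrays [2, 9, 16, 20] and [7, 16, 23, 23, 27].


Compare heads, take smaller each step.
Merged: [2, 7, 9, 16, 16, 20, 23, 23, 27]


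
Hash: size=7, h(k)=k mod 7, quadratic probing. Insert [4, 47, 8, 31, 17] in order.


Insertions: 4->slot 4; 47->slot 5; 8->slot 1; 31->slot 3; 17->slot 0
Table: [17, 8, None, 31, 4, 47, None]


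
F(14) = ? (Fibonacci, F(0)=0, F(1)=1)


F(n)=F(n-1)+F(n-2)
...F(12)=144, F(13)=233, F(14)=377


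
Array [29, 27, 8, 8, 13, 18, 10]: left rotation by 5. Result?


Left rotate by 5: [18, 10, 29, 27, 8, 8, 13]


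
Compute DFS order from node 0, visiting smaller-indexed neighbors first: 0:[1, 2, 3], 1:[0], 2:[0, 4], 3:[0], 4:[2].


DFS stack-based: start with [0]
Visit order: [0, 1, 2, 4, 3]


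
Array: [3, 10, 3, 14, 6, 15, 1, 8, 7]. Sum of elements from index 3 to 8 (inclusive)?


Prefix sums: [0, 3, 13, 16, 30, 36, 51, 52, 60, 67]
Sum[3..8] = prefix[9] - prefix[3] = 67 - 16 = 51


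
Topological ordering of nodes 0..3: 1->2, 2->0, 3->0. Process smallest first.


Kahn's algorithm, process smallest node first
Order: [1, 2, 3, 0]


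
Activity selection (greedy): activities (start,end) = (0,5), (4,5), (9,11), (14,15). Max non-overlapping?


Greedy: pick earliest-ending, then skip overlaps.
Selected (3 activities): [(0, 5), (9, 11), (14, 15)]


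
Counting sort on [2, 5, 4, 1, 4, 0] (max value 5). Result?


Count array: [1, 1, 1, 0, 2, 1]
Reconstruct: [0, 1, 2, 4, 4, 5]


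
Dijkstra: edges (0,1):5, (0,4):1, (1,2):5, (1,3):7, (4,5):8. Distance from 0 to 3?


Dijkstra from 0:
Distances: {0: 0, 1: 5, 2: 10, 3: 12, 4: 1, 5: 9}
Shortest distance to 3 = 12, path = [0, 1, 3]


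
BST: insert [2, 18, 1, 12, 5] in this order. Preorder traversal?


Root = 2; build tree by BST insertion.
Preorder traversal: [2, 1, 18, 12, 5]


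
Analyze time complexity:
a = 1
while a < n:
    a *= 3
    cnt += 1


Per nesting level: O(log n) = O(log n)
Complexity: O(log n)


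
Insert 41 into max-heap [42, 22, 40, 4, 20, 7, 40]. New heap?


Append 41: [42, 22, 40, 4, 20, 7, 40, 41]
Bubble up: swap idx 7(41) with idx 3(4); swap idx 3(41) with idx 1(22)
Result: [42, 41, 40, 22, 20, 7, 40, 4]


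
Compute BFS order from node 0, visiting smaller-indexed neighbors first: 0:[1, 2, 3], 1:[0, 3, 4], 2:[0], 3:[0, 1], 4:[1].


BFS queue: start with [0]
Visit order: [0, 1, 2, 3, 4]


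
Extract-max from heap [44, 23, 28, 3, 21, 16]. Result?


Max = 44
Replace root with last, heapify down
Resulting heap: [28, 23, 16, 3, 21]


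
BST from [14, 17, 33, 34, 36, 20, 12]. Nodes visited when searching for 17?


BST root = 14
Search for 17: compare at each node
Path: [14, 17]


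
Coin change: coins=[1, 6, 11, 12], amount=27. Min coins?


dp[0]=0; dp[i]=1+min(dp[i-c] for c in coins)
...dp[22]=2, dp[23]=2, dp[24]=2, dp[25]=3, dp[26]=4, dp[27]=5
Minimum coins for 27 = 5


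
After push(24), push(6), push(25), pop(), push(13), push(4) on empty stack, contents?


push(24) -> [24]
push(6) -> [24, 6]
push(25) -> [24, 6, 25]
pop() returns 25 -> [24, 6]
push(13) -> [24, 6, 13]
push(4) -> [24, 6, 13, 4]
Final stack (bottom to top): [24, 6, 13, 4]


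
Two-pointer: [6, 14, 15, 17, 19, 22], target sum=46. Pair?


Two pointers: lo=0, hi=5
No pair sums to 46


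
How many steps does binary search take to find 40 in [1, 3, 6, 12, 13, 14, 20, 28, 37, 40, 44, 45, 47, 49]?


Search for 40:
[0,13] mid=6 arr[6]=20
[7,13] mid=10 arr[10]=44
[7,9] mid=8 arr[8]=37
[9,9] mid=9 arr[9]=40
Total: 4 comparisons


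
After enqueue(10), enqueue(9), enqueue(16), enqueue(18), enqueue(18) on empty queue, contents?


enqueue(10) -> [10]
enqueue(9) -> [10, 9]
enqueue(16) -> [10, 9, 16]
enqueue(18) -> [10, 9, 16, 18]
enqueue(18) -> [10, 9, 16, 18, 18]
Final queue (front to back): [10, 9, 16, 18, 18]


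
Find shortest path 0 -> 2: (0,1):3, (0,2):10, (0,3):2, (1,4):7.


Dijkstra from 0:
Distances: {0: 0, 1: 3, 2: 10, 3: 2, 4: 10}
Shortest distance to 2 = 10, path = [0, 2]


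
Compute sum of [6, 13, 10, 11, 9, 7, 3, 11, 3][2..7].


Prefix sums: [0, 6, 19, 29, 40, 49, 56, 59, 70, 73]
Sum[2..7] = prefix[8] - prefix[2] = 70 - 19 = 51


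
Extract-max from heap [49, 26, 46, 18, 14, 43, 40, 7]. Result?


Max = 49
Replace root with last, heapify down
Resulting heap: [46, 26, 43, 18, 14, 7, 40]


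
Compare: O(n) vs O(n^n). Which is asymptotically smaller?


linear grows slower than n^n
O(n) is asymptotically smaller; O(n^n) grows faster


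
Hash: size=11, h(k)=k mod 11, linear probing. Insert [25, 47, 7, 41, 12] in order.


Insertions: 25->slot 3; 47->slot 4; 7->slot 7; 41->slot 8; 12->slot 1
Table: [None, 12, None, 25, 47, None, None, 7, 41, None, None]


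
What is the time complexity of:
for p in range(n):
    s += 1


Per nesting level: O(n) = O(n)
Complexity: O(n)


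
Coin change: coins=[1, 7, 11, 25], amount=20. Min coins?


dp[0]=0; dp[i]=1+min(dp[i-c] for c in coins)
...dp[15]=3, dp[16]=4, dp[17]=5, dp[18]=2, dp[19]=3, dp[20]=4
Minimum coins for 20 = 4


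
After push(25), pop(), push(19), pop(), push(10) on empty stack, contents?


push(25) -> [25]
pop() returns 25 -> []
push(19) -> [19]
pop() returns 19 -> []
push(10) -> [10]
Final stack (bottom to top): [10]


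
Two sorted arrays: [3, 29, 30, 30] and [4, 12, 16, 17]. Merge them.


Compare heads, take smaller each step.
Merged: [3, 4, 12, 16, 17, 29, 30, 30]


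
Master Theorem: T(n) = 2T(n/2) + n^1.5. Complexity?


a=2, b=2, c=1.5. log_2(2)=1 < c=1.5. Case 3: O(n^c) = O(n^1.500)
Complexity: O(n^1.500)


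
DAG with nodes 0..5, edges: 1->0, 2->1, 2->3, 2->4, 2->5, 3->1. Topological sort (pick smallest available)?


Kahn's algorithm, process smallest node first
Order: [2, 3, 1, 0, 4, 5]


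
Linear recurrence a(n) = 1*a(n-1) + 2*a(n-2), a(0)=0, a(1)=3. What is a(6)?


Build bottom-up:
...a(4)=15, a(5)=33, a(6)=1*33+2*15=63


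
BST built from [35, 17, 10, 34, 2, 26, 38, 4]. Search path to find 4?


BST root = 35
Search for 4: compare at each node
Path: [35, 17, 10, 2, 4]


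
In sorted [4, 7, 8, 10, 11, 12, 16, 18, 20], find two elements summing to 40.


Two pointers: lo=0, hi=8
No pair sums to 40


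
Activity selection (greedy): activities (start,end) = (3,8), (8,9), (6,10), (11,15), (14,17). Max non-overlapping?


Greedy: pick earliest-ending, then skip overlaps.
Selected (3 activities): [(3, 8), (8, 9), (11, 15)]


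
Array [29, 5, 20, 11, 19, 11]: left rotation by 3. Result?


Left rotate by 3: [11, 19, 11, 29, 5, 20]


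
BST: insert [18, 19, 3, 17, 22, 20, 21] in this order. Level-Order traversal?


Root = 18; build tree by BST insertion.
Level-Order traversal: [18, 3, 19, 17, 22, 20, 21]


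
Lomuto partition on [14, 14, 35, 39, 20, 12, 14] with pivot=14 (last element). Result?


Elements <= 14 go left of pivot.
Result: [14, 14, 12, 14, 20, 35, 39], pivot at index 3


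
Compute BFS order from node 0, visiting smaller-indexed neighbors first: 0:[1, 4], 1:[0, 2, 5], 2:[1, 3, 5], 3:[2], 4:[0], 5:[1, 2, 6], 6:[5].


BFS queue: start with [0]
Visit order: [0, 1, 4, 2, 5, 3, 6]


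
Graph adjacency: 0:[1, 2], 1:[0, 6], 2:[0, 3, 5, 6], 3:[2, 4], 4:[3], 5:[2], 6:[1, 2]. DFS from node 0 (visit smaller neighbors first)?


DFS stack-based: start with [0]
Visit order: [0, 1, 6, 2, 3, 4, 5]


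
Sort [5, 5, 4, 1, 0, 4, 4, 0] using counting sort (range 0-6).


Count array: [2, 1, 0, 0, 3, 2, 0]
Reconstruct: [0, 0, 1, 4, 4, 4, 5, 5]


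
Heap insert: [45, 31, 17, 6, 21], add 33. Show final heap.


Append 33: [45, 31, 17, 6, 21, 33]
Bubble up: swap idx 5(33) with idx 2(17)
Result: [45, 31, 33, 6, 21, 17]


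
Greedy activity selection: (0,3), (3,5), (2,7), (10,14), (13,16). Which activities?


Greedy: pick earliest-ending, then skip overlaps.
Selected (3 activities): [(0, 3), (3, 5), (10, 14)]


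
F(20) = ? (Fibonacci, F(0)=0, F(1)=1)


F(n)=F(n-1)+F(n-2)
...F(18)=2584, F(19)=4181, F(20)=6765


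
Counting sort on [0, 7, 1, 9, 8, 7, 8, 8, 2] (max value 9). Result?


Count array: [1, 1, 1, 0, 0, 0, 0, 2, 3, 1]
Reconstruct: [0, 1, 2, 7, 7, 8, 8, 8, 9]


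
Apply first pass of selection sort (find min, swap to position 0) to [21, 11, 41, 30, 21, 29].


After one pass: [11, 21, 41, 30, 21, 29]


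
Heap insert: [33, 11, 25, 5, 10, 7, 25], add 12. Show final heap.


Append 12: [33, 11, 25, 5, 10, 7, 25, 12]
Bubble up: swap idx 7(12) with idx 3(5); swap idx 3(12) with idx 1(11)
Result: [33, 12, 25, 11, 10, 7, 25, 5]


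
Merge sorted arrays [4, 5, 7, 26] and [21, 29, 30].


Compare heads, take smaller each step.
Merged: [4, 5, 7, 21, 26, 29, 30]


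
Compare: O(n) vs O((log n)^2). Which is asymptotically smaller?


polylogarithmic grows slower than linear
O((log n)^2) is asymptotically smaller; O(n) grows faster


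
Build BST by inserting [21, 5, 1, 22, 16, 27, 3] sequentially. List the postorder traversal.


Root = 21; build tree by BST insertion.
Postorder traversal: [3, 1, 16, 5, 27, 22, 21]


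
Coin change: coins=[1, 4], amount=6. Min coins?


dp[0]=0; dp[i]=1+min(dp[i-c] for c in coins)
...dp[1]=1, dp[2]=2, dp[3]=3, dp[4]=1, dp[5]=2, dp[6]=3
Minimum coins for 6 = 3


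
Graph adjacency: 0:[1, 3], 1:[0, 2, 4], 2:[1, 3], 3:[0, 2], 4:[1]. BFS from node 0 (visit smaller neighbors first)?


BFS queue: start with [0]
Visit order: [0, 1, 3, 2, 4]


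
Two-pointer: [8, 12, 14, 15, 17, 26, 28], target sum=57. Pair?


Two pointers: lo=0, hi=6
No pair sums to 57


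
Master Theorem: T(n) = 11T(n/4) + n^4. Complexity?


a=11, b=4, c=4. log_4(11)=1.730 < c=4. Case 3: O(n^c) = O(n^4)
Complexity: O(n^4)


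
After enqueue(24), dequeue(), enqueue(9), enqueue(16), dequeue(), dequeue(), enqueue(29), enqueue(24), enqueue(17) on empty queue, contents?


enqueue(24) -> [24]
dequeue() returns 24 -> []
enqueue(9) -> [9]
enqueue(16) -> [9, 16]
dequeue() returns 9 -> [16]
dequeue() returns 16 -> []
enqueue(29) -> [29]
enqueue(24) -> [29, 24]
enqueue(17) -> [29, 24, 17]
Final queue (front to back): [29, 24, 17]


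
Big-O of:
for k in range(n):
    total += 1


Per nesting level: O(n) = O(n)
Complexity: O(n)


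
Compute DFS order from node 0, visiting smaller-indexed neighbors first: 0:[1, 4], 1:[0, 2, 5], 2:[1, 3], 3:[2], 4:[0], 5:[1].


DFS stack-based: start with [0]
Visit order: [0, 1, 2, 3, 5, 4]


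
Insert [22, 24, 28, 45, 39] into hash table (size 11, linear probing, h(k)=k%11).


Insertions: 22->slot 0; 24->slot 2; 28->slot 6; 45->slot 1; 39->slot 7
Table: [22, 45, 24, None, None, None, 28, 39, None, None, None]


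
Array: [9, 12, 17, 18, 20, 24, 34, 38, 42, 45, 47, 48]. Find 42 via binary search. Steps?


Search for 42:
[0,11] mid=5 arr[5]=24
[6,11] mid=8 arr[8]=42
Total: 2 comparisons


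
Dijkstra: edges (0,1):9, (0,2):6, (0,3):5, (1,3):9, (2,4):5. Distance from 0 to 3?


Dijkstra from 0:
Distances: {0: 0, 1: 9, 2: 6, 3: 5, 4: 11}
Shortest distance to 3 = 5, path = [0, 3]


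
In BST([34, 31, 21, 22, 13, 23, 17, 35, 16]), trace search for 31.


BST root = 34
Search for 31: compare at each node
Path: [34, 31]


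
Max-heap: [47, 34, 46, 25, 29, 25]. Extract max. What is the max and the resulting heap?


Max = 47
Replace root with last, heapify down
Resulting heap: [46, 34, 25, 25, 29]


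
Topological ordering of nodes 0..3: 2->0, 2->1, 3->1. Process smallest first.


Kahn's algorithm, process smallest node first
Order: [2, 0, 3, 1]


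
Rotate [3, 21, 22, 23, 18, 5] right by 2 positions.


Right rotate by 2: [18, 5, 3, 21, 22, 23]


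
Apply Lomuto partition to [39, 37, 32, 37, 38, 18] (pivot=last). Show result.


Elements <= 18 go left of pivot.
Result: [18, 37, 32, 37, 38, 39], pivot at index 0


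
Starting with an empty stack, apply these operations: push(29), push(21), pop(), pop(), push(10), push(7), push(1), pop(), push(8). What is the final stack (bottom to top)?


push(29) -> [29]
push(21) -> [29, 21]
pop() returns 21 -> [29]
pop() returns 29 -> []
push(10) -> [10]
push(7) -> [10, 7]
push(1) -> [10, 7, 1]
pop() returns 1 -> [10, 7]
push(8) -> [10, 7, 8]
Final stack (bottom to top): [10, 7, 8]


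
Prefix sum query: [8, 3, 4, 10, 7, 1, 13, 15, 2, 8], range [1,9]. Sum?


Prefix sums: [0, 8, 11, 15, 25, 32, 33, 46, 61, 63, 71]
Sum[1..9] = prefix[10] - prefix[1] = 71 - 8 = 63


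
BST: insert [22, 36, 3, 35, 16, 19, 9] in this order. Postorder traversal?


Root = 22; build tree by BST insertion.
Postorder traversal: [9, 19, 16, 3, 35, 36, 22]


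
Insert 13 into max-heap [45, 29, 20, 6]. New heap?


Append 13: [45, 29, 20, 6, 13]
Bubble up: no swaps needed
Result: [45, 29, 20, 6, 13]


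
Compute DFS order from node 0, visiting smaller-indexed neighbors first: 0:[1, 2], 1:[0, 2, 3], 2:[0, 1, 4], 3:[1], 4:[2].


DFS stack-based: start with [0]
Visit order: [0, 1, 2, 4, 3]


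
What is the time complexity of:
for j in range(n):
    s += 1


Per nesting level: O(n) = O(n)
Complexity: O(n)


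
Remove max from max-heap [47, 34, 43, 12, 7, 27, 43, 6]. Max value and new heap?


Max = 47
Replace root with last, heapify down
Resulting heap: [43, 34, 43, 12, 7, 27, 6]


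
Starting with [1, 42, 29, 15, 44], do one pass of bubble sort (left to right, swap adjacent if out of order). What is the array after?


After one pass: [1, 29, 15, 42, 44]


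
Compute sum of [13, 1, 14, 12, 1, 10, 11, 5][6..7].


Prefix sums: [0, 13, 14, 28, 40, 41, 51, 62, 67]
Sum[6..7] = prefix[8] - prefix[6] = 67 - 51 = 16


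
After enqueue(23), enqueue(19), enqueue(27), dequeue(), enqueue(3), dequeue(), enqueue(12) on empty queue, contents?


enqueue(23) -> [23]
enqueue(19) -> [23, 19]
enqueue(27) -> [23, 19, 27]
dequeue() returns 23 -> [19, 27]
enqueue(3) -> [19, 27, 3]
dequeue() returns 19 -> [27, 3]
enqueue(12) -> [27, 3, 12]
Final queue (front to back): [27, 3, 12]


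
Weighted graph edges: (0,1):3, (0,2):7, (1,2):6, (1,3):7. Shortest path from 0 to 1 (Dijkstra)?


Dijkstra from 0:
Distances: {0: 0, 1: 3, 2: 7, 3: 10}
Shortest distance to 1 = 3, path = [0, 1]


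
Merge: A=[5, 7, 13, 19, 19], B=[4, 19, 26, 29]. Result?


Compare heads, take smaller each step.
Merged: [4, 5, 7, 13, 19, 19, 19, 26, 29]


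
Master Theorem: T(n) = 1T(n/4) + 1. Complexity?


a=1, b=4, c=0. log_4(1)=0 = c=0. Case 2: O(n^c log n) = O(log n)
Complexity: O(log n)


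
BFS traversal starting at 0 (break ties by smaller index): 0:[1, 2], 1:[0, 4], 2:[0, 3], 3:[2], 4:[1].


BFS queue: start with [0]
Visit order: [0, 1, 2, 4, 3]


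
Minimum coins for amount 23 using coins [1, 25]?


dp[0]=0; dp[i]=1+min(dp[i-c] for c in coins)
...dp[18]=18, dp[19]=19, dp[20]=20, dp[21]=21, dp[22]=22, dp[23]=23
Minimum coins for 23 = 23


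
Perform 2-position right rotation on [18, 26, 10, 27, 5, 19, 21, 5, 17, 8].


Right rotate by 2: [17, 8, 18, 26, 10, 27, 5, 19, 21, 5]


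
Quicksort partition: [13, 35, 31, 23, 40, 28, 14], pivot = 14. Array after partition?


Elements <= 14 go left of pivot.
Result: [13, 14, 31, 23, 40, 28, 35], pivot at index 1


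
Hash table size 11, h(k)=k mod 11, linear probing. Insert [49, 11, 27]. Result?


Insertions: 49->slot 5; 11->slot 0; 27->slot 6
Table: [11, None, None, None, None, 49, 27, None, None, None, None]


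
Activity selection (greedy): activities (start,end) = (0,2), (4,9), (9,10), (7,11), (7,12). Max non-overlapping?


Greedy: pick earliest-ending, then skip overlaps.
Selected (3 activities): [(0, 2), (4, 9), (9, 10)]


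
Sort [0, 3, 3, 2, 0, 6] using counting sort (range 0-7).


Count array: [2, 0, 1, 2, 0, 0, 1, 0]
Reconstruct: [0, 0, 2, 3, 3, 6]


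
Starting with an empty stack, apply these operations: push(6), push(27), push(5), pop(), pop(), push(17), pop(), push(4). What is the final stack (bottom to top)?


push(6) -> [6]
push(27) -> [6, 27]
push(5) -> [6, 27, 5]
pop() returns 5 -> [6, 27]
pop() returns 27 -> [6]
push(17) -> [6, 17]
pop() returns 17 -> [6]
push(4) -> [6, 4]
Final stack (bottom to top): [6, 4]
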